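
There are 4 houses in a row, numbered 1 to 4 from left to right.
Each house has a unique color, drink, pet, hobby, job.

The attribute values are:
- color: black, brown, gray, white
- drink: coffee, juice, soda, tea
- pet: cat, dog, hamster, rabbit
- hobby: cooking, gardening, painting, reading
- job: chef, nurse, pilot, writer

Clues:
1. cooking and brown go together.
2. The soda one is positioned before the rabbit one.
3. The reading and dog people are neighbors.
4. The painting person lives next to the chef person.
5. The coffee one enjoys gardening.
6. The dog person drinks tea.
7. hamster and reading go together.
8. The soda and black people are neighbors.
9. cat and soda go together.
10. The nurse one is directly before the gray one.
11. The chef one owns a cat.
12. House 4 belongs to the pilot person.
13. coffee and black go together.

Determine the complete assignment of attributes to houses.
Solution:

House | Color | Drink | Pet | Hobby | Job
-----------------------------------------
  1   | white | juice | hamster | reading | nurse
  2   | gray | tea | dog | painting | writer
  3   | brown | soda | cat | cooking | chef
  4   | black | coffee | rabbit | gardening | pilot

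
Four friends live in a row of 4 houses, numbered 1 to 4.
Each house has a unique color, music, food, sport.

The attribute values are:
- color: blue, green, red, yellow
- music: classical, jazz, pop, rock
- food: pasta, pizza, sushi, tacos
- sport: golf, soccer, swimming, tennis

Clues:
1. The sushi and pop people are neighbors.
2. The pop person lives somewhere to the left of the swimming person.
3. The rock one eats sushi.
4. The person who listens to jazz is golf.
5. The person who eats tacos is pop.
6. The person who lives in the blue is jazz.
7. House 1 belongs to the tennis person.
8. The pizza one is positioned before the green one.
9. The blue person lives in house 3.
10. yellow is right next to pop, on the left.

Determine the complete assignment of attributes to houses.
Solution:

House | Color | Music | Food | Sport
------------------------------------
  1   | yellow | rock | sushi | tennis
  2   | red | pop | tacos | soccer
  3   | blue | jazz | pizza | golf
  4   | green | classical | pasta | swimming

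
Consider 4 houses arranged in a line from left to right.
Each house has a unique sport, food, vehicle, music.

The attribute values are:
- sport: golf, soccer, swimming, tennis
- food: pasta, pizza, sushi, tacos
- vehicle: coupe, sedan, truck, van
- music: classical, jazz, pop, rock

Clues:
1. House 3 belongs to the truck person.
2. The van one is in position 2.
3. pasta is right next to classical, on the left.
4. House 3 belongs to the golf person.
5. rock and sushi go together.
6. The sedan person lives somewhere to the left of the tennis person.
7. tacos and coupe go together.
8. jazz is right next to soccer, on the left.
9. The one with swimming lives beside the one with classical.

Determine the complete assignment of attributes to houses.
Solution:

House | Sport | Food | Vehicle | Music
--------------------------------------
  1   | swimming | pasta | sedan | jazz
  2   | soccer | pizza | van | classical
  3   | golf | sushi | truck | rock
  4   | tennis | tacos | coupe | pop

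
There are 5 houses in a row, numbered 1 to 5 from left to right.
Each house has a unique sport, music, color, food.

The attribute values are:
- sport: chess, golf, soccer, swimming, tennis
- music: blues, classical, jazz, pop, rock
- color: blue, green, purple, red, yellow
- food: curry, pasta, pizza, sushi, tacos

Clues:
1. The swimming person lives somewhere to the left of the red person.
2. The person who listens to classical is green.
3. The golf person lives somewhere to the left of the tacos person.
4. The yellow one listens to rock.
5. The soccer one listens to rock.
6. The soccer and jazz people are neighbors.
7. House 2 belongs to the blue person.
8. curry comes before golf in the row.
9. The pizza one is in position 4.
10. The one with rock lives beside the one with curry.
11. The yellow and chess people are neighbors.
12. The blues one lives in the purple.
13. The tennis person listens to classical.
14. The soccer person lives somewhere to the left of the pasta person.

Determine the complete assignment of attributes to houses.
Solution:

House | Sport | Music | Color | Food
------------------------------------
  1   | soccer | rock | yellow | sushi
  2   | chess | jazz | blue | curry
  3   | swimming | blues | purple | pasta
  4   | golf | pop | red | pizza
  5   | tennis | classical | green | tacos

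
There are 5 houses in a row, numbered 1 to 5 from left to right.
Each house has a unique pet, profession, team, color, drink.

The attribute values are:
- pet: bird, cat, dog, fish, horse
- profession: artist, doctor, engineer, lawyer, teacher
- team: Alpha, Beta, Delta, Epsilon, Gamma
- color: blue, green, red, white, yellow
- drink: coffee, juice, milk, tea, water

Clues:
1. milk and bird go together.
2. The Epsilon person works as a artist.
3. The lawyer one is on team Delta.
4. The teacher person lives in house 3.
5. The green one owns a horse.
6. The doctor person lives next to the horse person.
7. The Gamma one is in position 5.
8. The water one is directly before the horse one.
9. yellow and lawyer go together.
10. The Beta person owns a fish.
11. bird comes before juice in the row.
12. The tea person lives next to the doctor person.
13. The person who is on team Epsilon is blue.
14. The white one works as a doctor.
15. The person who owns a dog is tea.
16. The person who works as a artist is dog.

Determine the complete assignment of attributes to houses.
Solution:

House | Pet | Profession | Team | Color | Drink
-----------------------------------------------
  1   | dog | artist | Epsilon | blue | tea
  2   | fish | doctor | Beta | white | water
  3   | horse | teacher | Alpha | green | coffee
  4   | bird | lawyer | Delta | yellow | milk
  5   | cat | engineer | Gamma | red | juice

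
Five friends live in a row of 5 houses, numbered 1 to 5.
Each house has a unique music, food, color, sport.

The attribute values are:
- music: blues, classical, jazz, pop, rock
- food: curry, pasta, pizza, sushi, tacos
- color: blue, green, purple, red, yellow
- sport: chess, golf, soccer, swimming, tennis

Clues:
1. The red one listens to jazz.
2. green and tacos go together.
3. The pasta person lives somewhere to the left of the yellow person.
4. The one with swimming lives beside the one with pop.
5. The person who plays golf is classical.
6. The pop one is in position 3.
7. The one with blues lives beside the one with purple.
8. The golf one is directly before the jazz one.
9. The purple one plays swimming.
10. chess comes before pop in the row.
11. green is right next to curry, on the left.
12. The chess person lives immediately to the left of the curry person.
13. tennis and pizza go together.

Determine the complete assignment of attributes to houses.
Solution:

House | Music | Food | Color | Sport
------------------------------------
  1   | blues | tacos | green | chess
  2   | rock | curry | purple | swimming
  3   | pop | pasta | blue | soccer
  4   | classical | sushi | yellow | golf
  5   | jazz | pizza | red | tennis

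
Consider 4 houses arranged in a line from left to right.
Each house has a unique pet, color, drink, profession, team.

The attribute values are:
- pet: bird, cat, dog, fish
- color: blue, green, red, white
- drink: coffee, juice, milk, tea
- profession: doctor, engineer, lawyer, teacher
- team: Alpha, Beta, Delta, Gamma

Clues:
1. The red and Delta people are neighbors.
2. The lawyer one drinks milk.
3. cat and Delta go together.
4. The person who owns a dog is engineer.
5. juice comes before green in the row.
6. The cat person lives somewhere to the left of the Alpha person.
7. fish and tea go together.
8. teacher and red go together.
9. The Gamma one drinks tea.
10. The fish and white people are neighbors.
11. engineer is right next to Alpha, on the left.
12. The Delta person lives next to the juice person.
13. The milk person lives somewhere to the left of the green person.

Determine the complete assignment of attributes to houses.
Solution:

House | Pet | Color | Drink | Profession | Team
-----------------------------------------------
  1   | fish | red | tea | teacher | Gamma
  2   | cat | white | milk | lawyer | Delta
  3   | dog | blue | juice | engineer | Beta
  4   | bird | green | coffee | doctor | Alpha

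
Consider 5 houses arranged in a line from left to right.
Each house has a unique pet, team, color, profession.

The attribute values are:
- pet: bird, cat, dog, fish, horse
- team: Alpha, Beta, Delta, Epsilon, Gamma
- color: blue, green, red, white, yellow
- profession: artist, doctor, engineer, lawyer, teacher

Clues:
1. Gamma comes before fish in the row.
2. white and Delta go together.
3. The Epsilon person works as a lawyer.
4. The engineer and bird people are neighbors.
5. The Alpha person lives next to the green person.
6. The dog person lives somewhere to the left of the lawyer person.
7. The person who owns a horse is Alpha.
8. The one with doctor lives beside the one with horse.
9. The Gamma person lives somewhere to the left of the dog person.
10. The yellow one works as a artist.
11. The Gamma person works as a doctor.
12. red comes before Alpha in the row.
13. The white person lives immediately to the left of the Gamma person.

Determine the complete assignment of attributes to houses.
Solution:

House | Pet | Team | Color | Profession
---------------------------------------
  1   | cat | Delta | white | engineer
  2   | bird | Gamma | red | doctor
  3   | horse | Alpha | yellow | artist
  4   | dog | Beta | green | teacher
  5   | fish | Epsilon | blue | lawyer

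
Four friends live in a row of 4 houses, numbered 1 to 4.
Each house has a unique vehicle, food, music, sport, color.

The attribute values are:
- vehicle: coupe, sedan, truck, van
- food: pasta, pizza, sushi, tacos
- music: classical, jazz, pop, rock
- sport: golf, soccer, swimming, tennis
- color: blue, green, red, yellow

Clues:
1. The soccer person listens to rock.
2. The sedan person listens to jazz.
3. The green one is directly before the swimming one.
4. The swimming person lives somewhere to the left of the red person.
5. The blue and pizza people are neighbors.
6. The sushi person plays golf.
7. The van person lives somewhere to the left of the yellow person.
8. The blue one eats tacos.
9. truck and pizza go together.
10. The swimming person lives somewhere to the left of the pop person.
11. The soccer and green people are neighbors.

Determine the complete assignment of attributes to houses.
Solution:

House | Vehicle | Food | Music | Sport | Color
----------------------------------------------
  1   | van | tacos | rock | soccer | blue
  2   | truck | pizza | classical | tennis | green
  3   | sedan | pasta | jazz | swimming | yellow
  4   | coupe | sushi | pop | golf | red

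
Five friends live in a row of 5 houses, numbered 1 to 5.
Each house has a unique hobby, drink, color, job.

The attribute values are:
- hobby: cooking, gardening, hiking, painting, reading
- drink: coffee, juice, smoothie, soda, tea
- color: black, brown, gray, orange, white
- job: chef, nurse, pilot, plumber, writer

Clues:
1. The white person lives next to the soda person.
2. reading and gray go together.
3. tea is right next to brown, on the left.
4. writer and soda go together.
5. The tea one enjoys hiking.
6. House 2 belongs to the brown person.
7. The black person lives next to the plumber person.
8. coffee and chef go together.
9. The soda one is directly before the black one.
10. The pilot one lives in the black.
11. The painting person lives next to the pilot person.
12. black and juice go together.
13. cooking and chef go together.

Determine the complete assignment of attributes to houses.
Solution:

House | Hobby | Drink | Color | Job
-----------------------------------
  1   | hiking | tea | white | nurse
  2   | painting | soda | brown | writer
  3   | gardening | juice | black | pilot
  4   | reading | smoothie | gray | plumber
  5   | cooking | coffee | orange | chef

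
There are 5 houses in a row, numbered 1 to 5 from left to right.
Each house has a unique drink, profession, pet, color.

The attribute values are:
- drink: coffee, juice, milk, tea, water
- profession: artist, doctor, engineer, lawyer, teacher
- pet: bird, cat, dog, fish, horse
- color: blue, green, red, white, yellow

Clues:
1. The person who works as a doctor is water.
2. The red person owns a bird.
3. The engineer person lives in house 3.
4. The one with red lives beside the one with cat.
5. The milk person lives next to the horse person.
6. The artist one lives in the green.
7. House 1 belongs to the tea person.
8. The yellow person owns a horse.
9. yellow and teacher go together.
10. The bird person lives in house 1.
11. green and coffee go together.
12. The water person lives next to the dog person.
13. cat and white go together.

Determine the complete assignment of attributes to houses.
Solution:

House | Drink | Profession | Pet | Color
----------------------------------------
  1   | tea | lawyer | bird | red
  2   | water | doctor | cat | white
  3   | milk | engineer | dog | blue
  4   | juice | teacher | horse | yellow
  5   | coffee | artist | fish | green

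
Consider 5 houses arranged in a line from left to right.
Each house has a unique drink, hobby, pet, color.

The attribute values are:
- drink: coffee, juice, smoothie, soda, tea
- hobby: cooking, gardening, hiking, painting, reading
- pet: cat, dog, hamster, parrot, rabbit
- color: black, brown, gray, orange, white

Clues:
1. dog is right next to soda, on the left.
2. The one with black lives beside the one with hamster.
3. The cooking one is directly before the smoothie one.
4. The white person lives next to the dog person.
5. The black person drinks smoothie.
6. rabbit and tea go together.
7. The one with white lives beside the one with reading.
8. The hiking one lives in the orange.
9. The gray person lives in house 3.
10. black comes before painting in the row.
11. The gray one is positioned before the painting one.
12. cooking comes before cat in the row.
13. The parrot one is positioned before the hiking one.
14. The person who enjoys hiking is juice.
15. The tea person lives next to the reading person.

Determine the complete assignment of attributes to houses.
Solution:

House | Drink | Hobby | Pet | Color
-----------------------------------
  1   | tea | cooking | rabbit | white
  2   | smoothie | reading | dog | black
  3   | soda | gardening | hamster | gray
  4   | coffee | painting | parrot | brown
  5   | juice | hiking | cat | orange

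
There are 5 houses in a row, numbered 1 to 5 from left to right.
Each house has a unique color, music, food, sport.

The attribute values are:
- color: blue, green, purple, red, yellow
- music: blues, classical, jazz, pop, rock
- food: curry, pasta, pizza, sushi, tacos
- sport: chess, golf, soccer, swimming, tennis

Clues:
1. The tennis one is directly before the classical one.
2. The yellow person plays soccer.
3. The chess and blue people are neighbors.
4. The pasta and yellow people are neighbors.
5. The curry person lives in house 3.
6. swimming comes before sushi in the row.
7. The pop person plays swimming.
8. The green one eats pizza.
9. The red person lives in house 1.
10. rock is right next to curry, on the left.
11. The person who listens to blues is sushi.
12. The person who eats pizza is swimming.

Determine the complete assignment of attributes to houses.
Solution:

House | Color | Music | Food | Sport
------------------------------------
  1   | red | jazz | tacos | chess
  2   | blue | rock | pasta | tennis
  3   | yellow | classical | curry | soccer
  4   | green | pop | pizza | swimming
  5   | purple | blues | sushi | golf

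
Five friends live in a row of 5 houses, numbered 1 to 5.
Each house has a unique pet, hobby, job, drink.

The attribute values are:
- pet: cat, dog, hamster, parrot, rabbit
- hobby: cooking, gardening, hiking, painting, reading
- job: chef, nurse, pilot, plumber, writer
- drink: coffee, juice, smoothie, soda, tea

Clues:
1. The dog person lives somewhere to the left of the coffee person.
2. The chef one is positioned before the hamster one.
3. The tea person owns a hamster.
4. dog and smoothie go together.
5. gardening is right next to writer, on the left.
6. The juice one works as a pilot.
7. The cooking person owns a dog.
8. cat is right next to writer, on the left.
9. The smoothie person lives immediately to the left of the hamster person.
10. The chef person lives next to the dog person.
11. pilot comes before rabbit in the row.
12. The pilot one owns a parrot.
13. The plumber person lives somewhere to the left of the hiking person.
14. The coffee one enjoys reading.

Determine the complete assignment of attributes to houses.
Solution:

House | Pet | Hobby | Job | Drink
---------------------------------
  1   | cat | gardening | chef | soda
  2   | dog | cooking | writer | smoothie
  3   | hamster | painting | plumber | tea
  4   | parrot | hiking | pilot | juice
  5   | rabbit | reading | nurse | coffee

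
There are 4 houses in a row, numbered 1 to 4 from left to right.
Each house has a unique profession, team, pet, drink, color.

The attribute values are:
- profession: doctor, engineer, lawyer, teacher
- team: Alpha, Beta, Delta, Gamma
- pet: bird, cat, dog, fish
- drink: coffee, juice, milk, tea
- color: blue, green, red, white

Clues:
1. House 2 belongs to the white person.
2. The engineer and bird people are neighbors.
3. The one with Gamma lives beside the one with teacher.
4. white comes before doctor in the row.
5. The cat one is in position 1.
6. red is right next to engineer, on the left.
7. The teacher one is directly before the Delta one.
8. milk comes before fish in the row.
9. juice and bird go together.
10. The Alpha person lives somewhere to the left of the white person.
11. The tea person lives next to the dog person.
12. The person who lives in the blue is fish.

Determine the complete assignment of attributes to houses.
Solution:

House | Profession | Team | Pet | Drink | Color
-----------------------------------------------
  1   | lawyer | Alpha | cat | tea | red
  2   | engineer | Gamma | dog | milk | white
  3   | teacher | Beta | bird | juice | green
  4   | doctor | Delta | fish | coffee | blue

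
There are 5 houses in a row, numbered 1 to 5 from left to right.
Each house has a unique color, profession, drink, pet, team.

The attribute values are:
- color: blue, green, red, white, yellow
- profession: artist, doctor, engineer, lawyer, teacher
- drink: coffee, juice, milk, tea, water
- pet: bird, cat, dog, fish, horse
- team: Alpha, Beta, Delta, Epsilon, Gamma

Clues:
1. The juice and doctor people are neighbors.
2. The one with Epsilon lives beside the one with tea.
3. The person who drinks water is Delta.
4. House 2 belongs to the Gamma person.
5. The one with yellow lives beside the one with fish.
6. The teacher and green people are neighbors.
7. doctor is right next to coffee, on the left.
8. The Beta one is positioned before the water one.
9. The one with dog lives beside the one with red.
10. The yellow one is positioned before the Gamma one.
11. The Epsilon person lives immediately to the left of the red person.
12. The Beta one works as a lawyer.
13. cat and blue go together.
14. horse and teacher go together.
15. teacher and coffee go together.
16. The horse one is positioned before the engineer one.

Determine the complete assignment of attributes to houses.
Solution:

House | Color | Profession | Drink | Pet | Team
-----------------------------------------------
  1   | yellow | artist | juice | dog | Epsilon
  2   | red | doctor | tea | fish | Gamma
  3   | white | teacher | coffee | horse | Alpha
  4   | green | lawyer | milk | bird | Beta
  5   | blue | engineer | water | cat | Delta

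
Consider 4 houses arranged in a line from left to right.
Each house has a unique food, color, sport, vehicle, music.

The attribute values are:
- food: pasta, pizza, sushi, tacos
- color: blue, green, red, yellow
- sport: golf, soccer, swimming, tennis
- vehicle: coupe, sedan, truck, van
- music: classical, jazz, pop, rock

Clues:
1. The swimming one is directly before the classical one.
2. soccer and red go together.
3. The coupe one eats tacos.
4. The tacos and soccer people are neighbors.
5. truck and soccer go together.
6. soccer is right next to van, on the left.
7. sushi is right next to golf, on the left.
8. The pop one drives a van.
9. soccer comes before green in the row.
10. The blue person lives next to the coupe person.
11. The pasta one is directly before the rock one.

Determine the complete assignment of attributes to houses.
Solution:

House | Food | Color | Sport | Vehicle | Music
----------------------------------------------
  1   | pasta | blue | tennis | sedan | jazz
  2   | tacos | yellow | swimming | coupe | rock
  3   | sushi | red | soccer | truck | classical
  4   | pizza | green | golf | van | pop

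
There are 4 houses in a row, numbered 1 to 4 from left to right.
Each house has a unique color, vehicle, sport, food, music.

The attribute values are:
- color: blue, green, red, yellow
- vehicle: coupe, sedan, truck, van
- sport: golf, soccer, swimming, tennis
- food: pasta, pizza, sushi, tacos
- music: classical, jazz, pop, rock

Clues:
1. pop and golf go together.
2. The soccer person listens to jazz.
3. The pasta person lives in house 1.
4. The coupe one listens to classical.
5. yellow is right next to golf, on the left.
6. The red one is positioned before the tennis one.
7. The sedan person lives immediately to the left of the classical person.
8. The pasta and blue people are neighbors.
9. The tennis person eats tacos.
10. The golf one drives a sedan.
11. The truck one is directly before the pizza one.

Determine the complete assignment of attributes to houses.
Solution:

House | Color | Vehicle | Sport | Food | Music
----------------------------------------------
  1   | yellow | truck | soccer | pasta | jazz
  2   | blue | sedan | golf | pizza | pop
  3   | red | coupe | swimming | sushi | classical
  4   | green | van | tennis | tacos | rock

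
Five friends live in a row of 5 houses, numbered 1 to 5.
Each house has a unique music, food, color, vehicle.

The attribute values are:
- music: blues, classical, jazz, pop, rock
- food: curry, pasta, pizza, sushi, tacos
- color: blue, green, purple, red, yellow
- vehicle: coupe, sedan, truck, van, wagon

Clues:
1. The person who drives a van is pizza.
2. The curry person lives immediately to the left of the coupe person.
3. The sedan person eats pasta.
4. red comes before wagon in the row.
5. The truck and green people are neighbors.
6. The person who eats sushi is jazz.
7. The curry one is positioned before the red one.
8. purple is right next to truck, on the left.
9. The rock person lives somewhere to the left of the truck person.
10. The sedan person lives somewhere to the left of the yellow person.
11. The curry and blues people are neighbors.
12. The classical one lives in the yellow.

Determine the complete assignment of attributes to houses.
Solution:

House | Music | Food | Color | Vehicle
--------------------------------------
  1   | rock | pasta | purple | sedan
  2   | classical | curry | yellow | truck
  3   | blues | tacos | green | coupe
  4   | pop | pizza | red | van
  5   | jazz | sushi | blue | wagon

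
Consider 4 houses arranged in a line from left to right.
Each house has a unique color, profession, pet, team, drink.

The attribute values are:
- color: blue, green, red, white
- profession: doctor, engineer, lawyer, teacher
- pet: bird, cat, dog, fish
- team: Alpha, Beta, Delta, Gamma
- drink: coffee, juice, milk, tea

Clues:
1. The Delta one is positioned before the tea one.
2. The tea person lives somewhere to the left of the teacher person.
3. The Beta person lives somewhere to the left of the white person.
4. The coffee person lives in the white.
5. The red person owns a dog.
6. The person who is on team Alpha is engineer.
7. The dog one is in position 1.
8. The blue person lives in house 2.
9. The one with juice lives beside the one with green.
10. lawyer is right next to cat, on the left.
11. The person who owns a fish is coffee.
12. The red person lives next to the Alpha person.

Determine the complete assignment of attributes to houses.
Solution:

House | Color | Profession | Pet | Team | Drink
-----------------------------------------------
  1   | red | lawyer | dog | Delta | milk
  2   | blue | engineer | cat | Alpha | juice
  3   | green | doctor | bird | Beta | tea
  4   | white | teacher | fish | Gamma | coffee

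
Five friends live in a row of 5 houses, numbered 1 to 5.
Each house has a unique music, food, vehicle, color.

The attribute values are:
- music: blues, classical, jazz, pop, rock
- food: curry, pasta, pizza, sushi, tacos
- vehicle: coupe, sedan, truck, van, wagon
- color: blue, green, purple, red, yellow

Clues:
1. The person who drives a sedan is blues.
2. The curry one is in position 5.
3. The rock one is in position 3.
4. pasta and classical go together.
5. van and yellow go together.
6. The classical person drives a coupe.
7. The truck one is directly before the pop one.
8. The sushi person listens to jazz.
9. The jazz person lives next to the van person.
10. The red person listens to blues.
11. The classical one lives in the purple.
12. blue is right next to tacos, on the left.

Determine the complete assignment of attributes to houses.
Solution:

House | Music | Food | Vehicle | Color
--------------------------------------
  1   | jazz | sushi | truck | blue
  2   | pop | tacos | van | yellow
  3   | rock | pizza | wagon | green
  4   | classical | pasta | coupe | purple
  5   | blues | curry | sedan | red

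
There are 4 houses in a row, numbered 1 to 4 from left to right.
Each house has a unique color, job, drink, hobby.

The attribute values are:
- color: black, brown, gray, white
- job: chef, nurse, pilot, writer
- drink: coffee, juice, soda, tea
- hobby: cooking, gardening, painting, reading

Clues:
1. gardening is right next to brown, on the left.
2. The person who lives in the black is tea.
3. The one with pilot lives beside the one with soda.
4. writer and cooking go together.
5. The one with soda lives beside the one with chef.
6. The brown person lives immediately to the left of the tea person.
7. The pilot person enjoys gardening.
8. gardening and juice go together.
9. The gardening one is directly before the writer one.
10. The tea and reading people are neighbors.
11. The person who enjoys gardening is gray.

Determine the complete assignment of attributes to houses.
Solution:

House | Color | Job | Drink | Hobby
-----------------------------------
  1   | gray | pilot | juice | gardening
  2   | brown | writer | soda | cooking
  3   | black | chef | tea | painting
  4   | white | nurse | coffee | reading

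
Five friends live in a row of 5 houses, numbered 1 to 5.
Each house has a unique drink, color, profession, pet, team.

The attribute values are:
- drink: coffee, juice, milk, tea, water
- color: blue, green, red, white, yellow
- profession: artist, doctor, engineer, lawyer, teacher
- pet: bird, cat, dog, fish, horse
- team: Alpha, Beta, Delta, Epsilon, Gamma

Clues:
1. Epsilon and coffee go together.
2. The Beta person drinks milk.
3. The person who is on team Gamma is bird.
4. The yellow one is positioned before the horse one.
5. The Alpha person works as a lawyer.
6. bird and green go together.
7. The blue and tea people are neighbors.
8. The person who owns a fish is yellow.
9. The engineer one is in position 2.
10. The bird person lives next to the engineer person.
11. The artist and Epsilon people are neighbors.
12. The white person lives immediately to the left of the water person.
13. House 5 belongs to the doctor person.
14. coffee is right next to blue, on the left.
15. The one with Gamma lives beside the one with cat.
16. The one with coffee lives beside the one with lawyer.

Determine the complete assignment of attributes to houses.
Solution:

House | Drink | Color | Profession | Pet | Team
-----------------------------------------------
  1   | juice | green | artist | bird | Gamma
  2   | coffee | white | engineer | cat | Epsilon
  3   | water | blue | lawyer | dog | Alpha
  4   | tea | yellow | teacher | fish | Delta
  5   | milk | red | doctor | horse | Beta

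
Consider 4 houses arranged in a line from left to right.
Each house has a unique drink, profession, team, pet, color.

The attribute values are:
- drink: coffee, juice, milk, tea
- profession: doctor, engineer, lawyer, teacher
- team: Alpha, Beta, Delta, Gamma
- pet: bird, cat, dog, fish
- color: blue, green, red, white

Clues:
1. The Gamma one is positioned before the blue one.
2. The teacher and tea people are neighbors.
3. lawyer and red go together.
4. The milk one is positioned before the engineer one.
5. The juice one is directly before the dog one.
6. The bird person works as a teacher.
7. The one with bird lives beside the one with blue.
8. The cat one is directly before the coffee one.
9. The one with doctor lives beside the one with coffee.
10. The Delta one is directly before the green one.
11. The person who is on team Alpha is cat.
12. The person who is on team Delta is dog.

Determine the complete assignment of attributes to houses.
Solution:

House | Drink | Profession | Team | Pet | Color
-----------------------------------------------
  1   | juice | doctor | Alpha | cat | white
  2   | coffee | lawyer | Delta | dog | red
  3   | milk | teacher | Gamma | bird | green
  4   | tea | engineer | Beta | fish | blue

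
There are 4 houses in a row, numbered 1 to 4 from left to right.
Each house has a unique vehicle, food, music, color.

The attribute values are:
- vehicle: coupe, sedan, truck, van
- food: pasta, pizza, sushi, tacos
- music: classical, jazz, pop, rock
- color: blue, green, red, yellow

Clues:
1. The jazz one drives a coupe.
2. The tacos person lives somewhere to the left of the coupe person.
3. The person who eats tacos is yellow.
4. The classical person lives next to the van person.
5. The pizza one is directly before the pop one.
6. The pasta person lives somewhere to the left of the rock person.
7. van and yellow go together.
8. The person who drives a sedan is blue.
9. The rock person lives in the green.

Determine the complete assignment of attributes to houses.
Solution:

House | Vehicle | Food | Music | Color
--------------------------------------
  1   | sedan | pizza | classical | blue
  2   | van | tacos | pop | yellow
  3   | coupe | pasta | jazz | red
  4   | truck | sushi | rock | green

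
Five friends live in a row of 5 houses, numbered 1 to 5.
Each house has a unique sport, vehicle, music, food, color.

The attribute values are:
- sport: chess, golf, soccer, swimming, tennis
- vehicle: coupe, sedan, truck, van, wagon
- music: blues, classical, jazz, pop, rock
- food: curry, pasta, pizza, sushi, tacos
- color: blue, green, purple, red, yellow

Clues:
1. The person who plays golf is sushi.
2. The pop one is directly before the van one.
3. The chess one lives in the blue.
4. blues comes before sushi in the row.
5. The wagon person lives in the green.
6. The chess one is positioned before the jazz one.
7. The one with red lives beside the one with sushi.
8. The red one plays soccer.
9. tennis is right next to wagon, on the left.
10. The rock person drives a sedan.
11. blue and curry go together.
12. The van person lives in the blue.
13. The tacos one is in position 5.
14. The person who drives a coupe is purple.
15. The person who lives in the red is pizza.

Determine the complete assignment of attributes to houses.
Solution:

House | Sport | Vehicle | Music | Food | Color
----------------------------------------------
  1   | soccer | truck | blues | pizza | red
  2   | golf | coupe | pop | sushi | purple
  3   | chess | van | classical | curry | blue
  4   | tennis | sedan | rock | pasta | yellow
  5   | swimming | wagon | jazz | tacos | green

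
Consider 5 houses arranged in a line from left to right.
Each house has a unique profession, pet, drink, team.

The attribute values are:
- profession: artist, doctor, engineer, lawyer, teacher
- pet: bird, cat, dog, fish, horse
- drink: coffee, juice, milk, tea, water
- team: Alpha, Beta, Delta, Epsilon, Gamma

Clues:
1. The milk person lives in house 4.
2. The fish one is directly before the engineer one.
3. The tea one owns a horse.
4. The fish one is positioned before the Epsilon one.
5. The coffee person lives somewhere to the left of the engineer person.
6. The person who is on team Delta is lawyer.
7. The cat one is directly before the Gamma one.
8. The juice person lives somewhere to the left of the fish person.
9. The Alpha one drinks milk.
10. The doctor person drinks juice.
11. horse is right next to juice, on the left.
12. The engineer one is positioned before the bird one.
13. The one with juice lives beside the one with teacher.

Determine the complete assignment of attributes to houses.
Solution:

House | Profession | Pet | Drink | Team
---------------------------------------
  1   | lawyer | horse | tea | Delta
  2   | doctor | cat | juice | Beta
  3   | teacher | fish | coffee | Gamma
  4   | engineer | dog | milk | Alpha
  5   | artist | bird | water | Epsilon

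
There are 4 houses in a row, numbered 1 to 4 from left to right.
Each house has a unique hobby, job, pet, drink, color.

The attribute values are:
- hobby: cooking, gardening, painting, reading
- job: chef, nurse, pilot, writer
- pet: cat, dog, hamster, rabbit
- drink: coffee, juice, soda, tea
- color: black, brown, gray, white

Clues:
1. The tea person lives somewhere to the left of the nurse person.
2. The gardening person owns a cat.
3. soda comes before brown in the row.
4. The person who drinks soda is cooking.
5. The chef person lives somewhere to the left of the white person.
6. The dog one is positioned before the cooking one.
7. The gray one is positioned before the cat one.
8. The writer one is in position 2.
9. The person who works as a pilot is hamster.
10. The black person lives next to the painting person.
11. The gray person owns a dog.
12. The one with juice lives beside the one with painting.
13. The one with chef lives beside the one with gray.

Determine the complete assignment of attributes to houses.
Solution:

House | Hobby | Job | Pet | Drink | Color
-----------------------------------------
  1   | reading | chef | rabbit | juice | black
  2   | painting | writer | dog | tea | gray
  3   | cooking | pilot | hamster | soda | white
  4   | gardening | nurse | cat | coffee | brown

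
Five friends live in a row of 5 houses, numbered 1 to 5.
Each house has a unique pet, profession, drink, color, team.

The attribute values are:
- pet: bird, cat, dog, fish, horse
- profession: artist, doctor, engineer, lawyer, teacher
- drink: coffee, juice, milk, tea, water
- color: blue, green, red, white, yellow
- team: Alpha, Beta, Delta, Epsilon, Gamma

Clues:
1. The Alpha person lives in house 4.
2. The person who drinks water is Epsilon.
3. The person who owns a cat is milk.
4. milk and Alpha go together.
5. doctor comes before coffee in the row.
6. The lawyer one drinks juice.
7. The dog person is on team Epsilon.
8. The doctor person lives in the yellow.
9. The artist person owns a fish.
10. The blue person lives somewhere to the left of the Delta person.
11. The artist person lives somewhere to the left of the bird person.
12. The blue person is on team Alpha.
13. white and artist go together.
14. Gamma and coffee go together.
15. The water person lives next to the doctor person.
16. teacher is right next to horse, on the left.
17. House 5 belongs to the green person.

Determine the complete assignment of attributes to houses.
Solution:

House | Pet | Profession | Drink | Color | Team
-----------------------------------------------
  1   | dog | teacher | water | red | Epsilon
  2   | horse | doctor | tea | yellow | Beta
  3   | fish | artist | coffee | white | Gamma
  4   | cat | engineer | milk | blue | Alpha
  5   | bird | lawyer | juice | green | Delta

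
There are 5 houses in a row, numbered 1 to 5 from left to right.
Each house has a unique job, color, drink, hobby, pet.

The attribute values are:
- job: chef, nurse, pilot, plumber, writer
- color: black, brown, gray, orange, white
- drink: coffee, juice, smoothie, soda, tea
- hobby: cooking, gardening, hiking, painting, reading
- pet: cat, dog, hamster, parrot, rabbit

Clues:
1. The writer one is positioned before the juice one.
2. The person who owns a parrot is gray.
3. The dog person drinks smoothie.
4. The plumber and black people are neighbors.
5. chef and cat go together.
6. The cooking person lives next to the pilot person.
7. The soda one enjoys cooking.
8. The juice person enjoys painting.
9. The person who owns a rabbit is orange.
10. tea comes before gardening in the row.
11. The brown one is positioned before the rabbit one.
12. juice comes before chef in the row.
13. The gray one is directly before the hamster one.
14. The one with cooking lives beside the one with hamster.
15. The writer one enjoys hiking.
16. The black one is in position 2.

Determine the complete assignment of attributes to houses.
Solution:

House | Job | Color | Drink | Hobby | Pet
-----------------------------------------
  1   | plumber | gray | soda | cooking | parrot
  2   | pilot | black | tea | reading | hamster
  3   | writer | brown | smoothie | hiking | dog
  4   | nurse | orange | juice | painting | rabbit
  5   | chef | white | coffee | gardening | cat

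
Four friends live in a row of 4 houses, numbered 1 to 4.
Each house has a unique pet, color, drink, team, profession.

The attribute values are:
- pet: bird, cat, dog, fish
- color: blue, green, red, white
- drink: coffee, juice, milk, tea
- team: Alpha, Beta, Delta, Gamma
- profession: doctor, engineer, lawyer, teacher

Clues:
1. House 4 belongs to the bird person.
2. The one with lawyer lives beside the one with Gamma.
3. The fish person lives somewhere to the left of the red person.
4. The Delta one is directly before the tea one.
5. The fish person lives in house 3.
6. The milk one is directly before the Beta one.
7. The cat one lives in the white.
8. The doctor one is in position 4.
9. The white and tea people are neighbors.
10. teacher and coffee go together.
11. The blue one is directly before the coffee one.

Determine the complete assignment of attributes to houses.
Solution:

House | Pet | Color | Drink | Team | Profession
-----------------------------------------------
  1   | cat | white | milk | Delta | engineer
  2   | dog | blue | tea | Beta | lawyer
  3   | fish | green | coffee | Gamma | teacher
  4   | bird | red | juice | Alpha | doctor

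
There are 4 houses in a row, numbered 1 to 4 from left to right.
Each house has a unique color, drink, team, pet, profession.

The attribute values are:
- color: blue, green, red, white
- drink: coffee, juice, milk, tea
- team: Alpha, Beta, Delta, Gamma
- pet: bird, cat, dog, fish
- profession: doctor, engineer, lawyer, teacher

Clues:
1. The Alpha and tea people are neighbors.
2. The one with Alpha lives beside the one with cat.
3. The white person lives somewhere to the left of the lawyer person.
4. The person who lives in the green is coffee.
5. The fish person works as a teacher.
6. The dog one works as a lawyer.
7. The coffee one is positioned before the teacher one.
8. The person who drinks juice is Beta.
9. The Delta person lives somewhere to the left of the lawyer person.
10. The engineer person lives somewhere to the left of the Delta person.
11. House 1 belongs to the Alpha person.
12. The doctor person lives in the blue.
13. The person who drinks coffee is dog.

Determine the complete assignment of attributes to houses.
Solution:

House | Color | Drink | Team | Pet | Profession
-----------------------------------------------
  1   | white | milk | Alpha | bird | engineer
  2   | blue | tea | Delta | cat | doctor
  3   | green | coffee | Gamma | dog | lawyer
  4   | red | juice | Beta | fish | teacher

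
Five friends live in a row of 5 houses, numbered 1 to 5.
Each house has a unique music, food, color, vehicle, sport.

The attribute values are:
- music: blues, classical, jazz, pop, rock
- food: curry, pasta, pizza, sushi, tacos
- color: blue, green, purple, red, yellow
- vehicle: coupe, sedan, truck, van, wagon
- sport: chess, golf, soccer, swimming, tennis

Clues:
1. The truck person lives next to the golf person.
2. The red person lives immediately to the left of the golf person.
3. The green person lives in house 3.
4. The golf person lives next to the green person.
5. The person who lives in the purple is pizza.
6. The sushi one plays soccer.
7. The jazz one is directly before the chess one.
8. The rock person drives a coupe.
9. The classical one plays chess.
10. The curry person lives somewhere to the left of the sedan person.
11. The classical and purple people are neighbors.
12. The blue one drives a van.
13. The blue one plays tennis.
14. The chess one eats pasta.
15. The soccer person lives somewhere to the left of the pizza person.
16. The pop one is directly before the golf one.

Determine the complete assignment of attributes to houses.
Solution:

House | Music | Food | Color | Vehicle | Sport
----------------------------------------------
  1   | pop | sushi | red | truck | soccer
  2   | jazz | curry | yellow | wagon | golf
  3   | classical | pasta | green | sedan | chess
  4   | rock | pizza | purple | coupe | swimming
  5   | blues | tacos | blue | van | tennis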